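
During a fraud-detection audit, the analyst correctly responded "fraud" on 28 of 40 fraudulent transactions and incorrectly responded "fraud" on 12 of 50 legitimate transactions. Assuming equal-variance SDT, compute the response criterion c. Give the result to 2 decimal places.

c = 0.09

H = 28/40 = 0.7000
FA = 12/50 = 0.2400
z(0.7000) = 0.524, z(0.2400) = -0.706
c = −½·[z(H) + z(FA)] = −0.5 × (0.524 + (-0.706)) = 0.091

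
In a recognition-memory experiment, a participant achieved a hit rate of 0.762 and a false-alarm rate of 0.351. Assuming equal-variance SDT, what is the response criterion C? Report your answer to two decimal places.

C = -0.17

z(H) = z(0.762) = 0.713
z(FA) = z(0.351) = -0.383
c = −½·[z(H) + z(FA)] = −0.5 × (0.713 + (-0.383)) = -0.165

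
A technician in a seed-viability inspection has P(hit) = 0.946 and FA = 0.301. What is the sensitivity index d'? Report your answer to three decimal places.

z(0.946) = 1.6072, z(0.301) = -0.5215
d' = z(H) − z(FA) = 1.6072 − (-0.5215) = 2.1287

d' = 2.129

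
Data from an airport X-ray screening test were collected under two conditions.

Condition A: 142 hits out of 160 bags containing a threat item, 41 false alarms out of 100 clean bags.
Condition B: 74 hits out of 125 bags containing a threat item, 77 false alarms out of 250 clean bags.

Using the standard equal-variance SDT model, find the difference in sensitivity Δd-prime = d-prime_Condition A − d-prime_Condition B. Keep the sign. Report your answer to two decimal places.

Condition A: z(0.8875) = 1.213, z(0.4100) = -0.228, d' = 1.441
Condition B: z(0.5920) = 0.233, z(0.3080) = -0.502, d' = 0.735
Δd' = d'_Condition A − d'_Condition B = 1.441 − 0.735 = 0.706
Condition A has the higher sensitivity.

Δd-prime = 0.71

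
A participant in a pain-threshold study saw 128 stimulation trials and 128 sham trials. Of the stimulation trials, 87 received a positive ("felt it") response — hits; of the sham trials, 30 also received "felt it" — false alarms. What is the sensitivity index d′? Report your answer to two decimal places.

H = 87/128 = 0.6797
FA = 30/128 = 0.2344
z(H) = 0.4669
z(FA) = -0.7244
d' = z(H) − z(FA) = 0.4669 − (-0.7244) = 1.1913

d′ = 1.19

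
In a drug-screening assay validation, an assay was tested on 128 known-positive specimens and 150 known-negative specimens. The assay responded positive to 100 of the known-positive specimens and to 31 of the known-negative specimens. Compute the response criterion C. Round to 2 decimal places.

H = 100/128 = 0.7812
FA = 31/150 = 0.2067
z(0.7812) = 0.7763, z(0.2067) = -0.8179
c = −½·[z(H) + z(FA)] = −0.5 × (0.7763 + (-0.8179)) = 0.0208
c > 0: the assay has a conservative response bias.

C = 0.02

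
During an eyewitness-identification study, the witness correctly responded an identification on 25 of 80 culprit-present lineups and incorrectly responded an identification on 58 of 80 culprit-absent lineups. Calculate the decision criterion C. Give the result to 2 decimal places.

C = -0.05

H = 25/80 = 0.3125
FA = 58/80 = 0.7250
z(H) = -0.4888
z(FA) = 0.5978
c = −½·[z(H) + z(FA)] = −0.5 × (-0.4888 + 0.5978) = -0.0545
c < 0: the witness has a liberal response bias.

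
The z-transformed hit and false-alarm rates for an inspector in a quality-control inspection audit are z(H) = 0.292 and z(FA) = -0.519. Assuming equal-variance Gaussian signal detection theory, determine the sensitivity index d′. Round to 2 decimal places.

d' = z(H) − z(FA) = 0.292 − (-0.519) = 0.811

d′ = 0.81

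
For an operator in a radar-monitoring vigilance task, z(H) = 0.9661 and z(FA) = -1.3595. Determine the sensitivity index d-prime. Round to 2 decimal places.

d' = z(H) − z(FA) = 0.9661 − (-1.3595) = 2.3256

d-prime = 2.33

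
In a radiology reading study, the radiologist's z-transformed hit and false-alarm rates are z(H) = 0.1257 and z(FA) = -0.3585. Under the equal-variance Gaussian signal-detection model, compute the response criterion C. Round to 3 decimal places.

c = −½·[z(H) + z(FA)] = −½·(0.1257 + (-0.3585)) = 0.1164

C = 0.116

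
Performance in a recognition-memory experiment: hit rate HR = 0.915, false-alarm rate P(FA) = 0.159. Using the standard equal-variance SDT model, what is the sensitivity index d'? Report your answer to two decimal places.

d' = 2.37

z(H) = z(0.915) = 1.3722
z(FA) = z(0.159) = -0.9986
d' = z(H) − z(FA) = 1.3722 − (-0.9986) = 2.3708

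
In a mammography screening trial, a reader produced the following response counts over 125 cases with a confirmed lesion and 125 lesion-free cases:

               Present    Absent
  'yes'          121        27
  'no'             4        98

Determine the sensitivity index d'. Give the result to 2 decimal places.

d' = 2.64

H = 121/125 = 0.9680
FA = 27/125 = 0.2160
z(H) = z(0.9680) = 1.852
z(FA) = z(0.2160) = -0.786
d' = z(H) − z(FA) = 1.852 − (-0.786) = 2.638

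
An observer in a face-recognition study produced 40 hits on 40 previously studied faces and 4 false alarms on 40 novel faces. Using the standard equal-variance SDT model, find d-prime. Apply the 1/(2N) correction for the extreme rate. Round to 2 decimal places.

d-prime = 3.52

The hit rate is 40/40 = 1, so apply the 1/(2N) correction: H → 1 − 1/(2·40) = 0.98750.
z(H) = z(0.98750) = 2.241
z(FA) = z(0.10000) = -1.282
d' = 2.241 − (-1.282) = 3.523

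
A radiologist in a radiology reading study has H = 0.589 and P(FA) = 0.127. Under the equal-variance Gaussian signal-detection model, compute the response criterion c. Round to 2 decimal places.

z(0.589) = 0.225, z(0.127) = -1.141
c = −½·[z(H) + z(FA)] = −0.5 × (0.225 + (-1.141)) = 0.458
c > 0: the radiologist has a conservative response bias.

c = 0.46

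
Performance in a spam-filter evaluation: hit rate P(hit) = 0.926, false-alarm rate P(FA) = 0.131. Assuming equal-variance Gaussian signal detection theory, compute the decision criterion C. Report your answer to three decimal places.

z(H) = z(0.926) = 1.4466
z(FA) = z(0.131) = -1.1217
c = −½·[z(H) + z(FA)] = −0.5 × (1.4466 + (-1.1217)) = -0.16245
c < 0: the classifier has a liberal response bias.

C = -0.162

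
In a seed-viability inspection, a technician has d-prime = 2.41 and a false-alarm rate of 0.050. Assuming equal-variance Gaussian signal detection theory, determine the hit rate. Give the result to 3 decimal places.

hit rate = 0.778

z(false-alarm rate) = z(0.050) = -1.6449
z(H) = z(FA) + d' = -1.6449 + 2.41 = 0.7651
hit rate = Φ(0.7651) = 0.7779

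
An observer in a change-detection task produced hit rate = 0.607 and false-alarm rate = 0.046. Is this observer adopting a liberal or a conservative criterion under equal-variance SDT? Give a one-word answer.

conservative

z(H) = 0.272, z(FA) = -1.685
c = −½·(z(H) + z(FA)) = 0.7065
c > 0 → conservative criterion (biased toward responding “no”).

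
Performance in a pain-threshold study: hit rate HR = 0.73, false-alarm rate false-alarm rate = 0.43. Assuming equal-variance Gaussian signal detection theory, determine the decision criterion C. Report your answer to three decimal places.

z(H) = z(0.73) = 0.6128
z(FA) = z(0.43) = -0.1764
c = −½·[z(H) + z(FA)] = −0.5 × (0.6128 + (-0.1764)) = -0.2182
c < 0: the participant has a liberal response bias.

C = -0.218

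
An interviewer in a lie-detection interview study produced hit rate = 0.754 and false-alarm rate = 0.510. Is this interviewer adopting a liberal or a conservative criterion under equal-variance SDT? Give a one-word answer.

z(H) = 0.687, z(FA) = 0.025
c = −½·(z(H) + z(FA)) = -0.356
c < 0 → liberal criterion (biased toward responding “yes”).

liberal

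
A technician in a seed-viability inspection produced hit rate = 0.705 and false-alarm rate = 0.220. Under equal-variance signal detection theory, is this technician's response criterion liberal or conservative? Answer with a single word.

z(H) = 0.539, z(FA) = -0.772
c = −½·(z(H) + z(FA)) = 0.1165
c > 0 → conservative criterion (biased toward responding “no”).

conservative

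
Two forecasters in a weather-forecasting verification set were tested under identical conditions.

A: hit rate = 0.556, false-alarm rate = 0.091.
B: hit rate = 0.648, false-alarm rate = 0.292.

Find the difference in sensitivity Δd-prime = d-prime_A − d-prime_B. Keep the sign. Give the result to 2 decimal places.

A: z(0.556) = 0.141, z(0.091) = -1.335, d' = 1.476
B: z(0.648) = 0.380, z(0.292) = -0.548, d' = 0.928
Δd' = d'_A − d'_B = 1.476 − 0.928 = 0.548
A has the higher sensitivity.

Δd-prime = 0.55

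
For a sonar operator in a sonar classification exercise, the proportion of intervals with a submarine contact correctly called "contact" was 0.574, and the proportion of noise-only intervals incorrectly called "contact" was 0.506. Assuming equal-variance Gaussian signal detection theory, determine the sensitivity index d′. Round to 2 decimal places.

z(H) = 0.1866
z(FA) = 0.0150
d' = z(H) − z(FA) = 0.1866 − 0.0150 = 0.1716

d′ = 0.17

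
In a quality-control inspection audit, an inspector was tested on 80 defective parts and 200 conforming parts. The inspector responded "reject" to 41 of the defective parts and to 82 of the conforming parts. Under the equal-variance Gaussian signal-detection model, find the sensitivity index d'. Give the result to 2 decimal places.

H = 41/80 = 0.5125
FA = 82/200 = 0.4100
z(0.5125) = 0.0313, z(0.4100) = -0.2275
d' = z(H) − z(FA) = 0.0313 − (-0.2275) = 0.2588

d' = 0.26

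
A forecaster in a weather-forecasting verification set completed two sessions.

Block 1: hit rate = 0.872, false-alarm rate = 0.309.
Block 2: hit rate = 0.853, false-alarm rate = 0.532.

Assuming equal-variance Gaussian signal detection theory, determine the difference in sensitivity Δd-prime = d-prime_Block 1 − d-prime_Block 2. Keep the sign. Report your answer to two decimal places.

Δd-prime = 0.67

Block 1: z(0.872) = 1.136, z(0.309) = -0.499, d' = 1.635
Block 2: z(0.853) = 1.049, z(0.532) = 0.080, d' = 0.969
Δd' = d'_Block 1 − d'_Block 2 = 1.635 − 0.969 = 0.666
Block 1 has the higher sensitivity.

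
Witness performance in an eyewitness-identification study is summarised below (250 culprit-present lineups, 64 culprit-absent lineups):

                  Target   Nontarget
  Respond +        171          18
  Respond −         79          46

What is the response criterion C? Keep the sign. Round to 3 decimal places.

H = 171/250 = 0.6840
FA = 18/64 = 0.2812
z(H) = 0.4789
z(FA) = -0.5793
c = −½·[z(H) + z(FA)] = −0.5 × (0.4789 + (-0.5793)) = 0.0502
c > 0: the witness has a conservative response bias.

C = 0.050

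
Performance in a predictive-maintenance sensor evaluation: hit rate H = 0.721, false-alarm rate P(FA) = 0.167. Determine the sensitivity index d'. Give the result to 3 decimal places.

d' = 1.552

Φ⁻¹(0.721) = 0.5858, Φ⁻¹(0.167) = -0.9661
d' = z(H) − z(FA) = 0.5858 − (-0.9661) = 1.5519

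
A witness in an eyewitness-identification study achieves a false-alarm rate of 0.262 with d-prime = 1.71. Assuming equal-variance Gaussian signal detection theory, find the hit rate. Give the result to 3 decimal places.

z(false-alarm rate) = z(0.262) = -0.6372
z(H) = z(FA) + d' = -0.6372 + 1.71 = 1.0728
hit rate = Φ(1.0728) = 0.8583

hit rate = 0.858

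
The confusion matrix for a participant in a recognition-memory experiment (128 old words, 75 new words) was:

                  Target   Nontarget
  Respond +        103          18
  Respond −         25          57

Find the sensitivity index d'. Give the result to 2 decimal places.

d' = 1.56

H = 103/128 = 0.8047
FA = 18/75 = 0.2400
z(H) = z(0.8047) = 0.8585
z(FA) = z(0.2400) = -0.7063
d' = z(H) − z(FA) = 0.8585 − (-0.7063) = 1.5648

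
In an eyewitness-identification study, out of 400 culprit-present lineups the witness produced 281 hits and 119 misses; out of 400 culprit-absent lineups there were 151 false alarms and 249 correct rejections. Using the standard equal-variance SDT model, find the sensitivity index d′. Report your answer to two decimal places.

H = 281/400 = 0.7025
FA = 151/400 = 0.3775
z(H) = 0.5316
z(FA) = -0.3121
d' = z(H) − z(FA) = 0.5316 − (-0.3121) = 0.8437

d′ = 0.84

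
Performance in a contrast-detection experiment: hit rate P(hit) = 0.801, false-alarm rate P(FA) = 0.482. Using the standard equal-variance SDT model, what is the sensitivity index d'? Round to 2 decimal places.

d' = 0.89

z(0.801) = 0.845, z(0.482) = -0.045
d' = z(H) − z(FA) = 0.845 − (-0.045) = 0.890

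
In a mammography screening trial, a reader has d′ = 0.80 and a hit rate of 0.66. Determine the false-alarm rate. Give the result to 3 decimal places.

false-alarm rate = 0.349

z(hit rate) = z(0.66) = 0.4125
z(FA) = z(H) − d' = 0.4125 − 0.80 = -0.3875
false-alarm rate = Φ(-0.3875) = 0.3492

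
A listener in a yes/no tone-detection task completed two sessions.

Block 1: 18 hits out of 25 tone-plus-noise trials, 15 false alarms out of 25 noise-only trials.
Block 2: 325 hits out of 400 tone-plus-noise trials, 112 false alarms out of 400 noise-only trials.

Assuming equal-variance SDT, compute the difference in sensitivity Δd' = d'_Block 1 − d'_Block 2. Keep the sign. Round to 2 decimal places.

Block 1: z(0.7200) = 0.583, z(0.6000) = 0.253, d' = 0.330
Block 2: z(0.8125) = 0.887, z(0.2800) = -0.583, d' = 1.470
Δd' = d'_Block 1 − d'_Block 2 = 0.330 − 1.470 = -1.140
Block 2 has the higher sensitivity.

Δd' = -1.14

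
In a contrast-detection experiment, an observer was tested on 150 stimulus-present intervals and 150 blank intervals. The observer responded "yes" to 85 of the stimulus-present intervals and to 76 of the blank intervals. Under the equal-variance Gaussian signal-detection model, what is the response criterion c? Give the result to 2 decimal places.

H = 85/150 = 0.5667
FA = 76/150 = 0.5067
z(H) = z(0.5667) = 0.1680
z(FA) = z(0.5067) = 0.0168
c = −½·[z(H) + z(FA)] = −0.5 × (0.1680 + 0.0168) = -0.0924

c = -0.09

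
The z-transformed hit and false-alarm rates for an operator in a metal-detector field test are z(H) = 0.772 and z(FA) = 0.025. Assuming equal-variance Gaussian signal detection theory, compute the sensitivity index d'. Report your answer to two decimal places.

d' = 0.75

d' = z(H) − z(FA) = 0.772 − 0.025 = 0.747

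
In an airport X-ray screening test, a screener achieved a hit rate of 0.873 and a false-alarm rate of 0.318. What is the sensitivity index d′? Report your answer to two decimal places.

Φ⁻¹(H) = 1.141
Φ⁻¹(FA) = -0.473
d' = z(H) − z(FA) = 1.141 − (-0.473) = 1.614

d′ = 1.61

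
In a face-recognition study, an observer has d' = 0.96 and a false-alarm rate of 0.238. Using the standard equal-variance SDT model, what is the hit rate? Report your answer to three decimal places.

z(false-alarm rate) = z(0.238) = -0.7128
z(H) = z(FA) + d' = -0.7128 + 0.96 = 0.2472
hit rate = Φ(0.2472) = 0.5976

hit rate = 0.598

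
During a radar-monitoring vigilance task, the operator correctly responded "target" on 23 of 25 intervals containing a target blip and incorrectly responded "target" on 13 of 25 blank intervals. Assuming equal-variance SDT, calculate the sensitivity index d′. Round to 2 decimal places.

H = 23/25 = 0.9200
FA = 13/25 = 0.5200
z(0.9200) = 1.4051, z(0.5200) = 0.0502
d' = z(H) − z(FA) = 1.4051 − 0.0502 = 1.3549

d′ = 1.35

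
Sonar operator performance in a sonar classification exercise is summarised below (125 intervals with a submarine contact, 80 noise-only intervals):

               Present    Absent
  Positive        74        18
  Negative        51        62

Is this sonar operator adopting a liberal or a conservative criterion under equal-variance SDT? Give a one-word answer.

conservative

z(H) = 0.233, z(FA) = -0.755
c = −½·(z(H) + z(FA)) = 0.261
c > 0 → conservative criterion (biased toward responding “no”).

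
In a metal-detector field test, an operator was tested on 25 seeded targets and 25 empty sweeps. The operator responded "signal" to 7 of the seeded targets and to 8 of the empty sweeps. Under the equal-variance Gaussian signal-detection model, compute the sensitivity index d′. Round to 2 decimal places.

H = 7/25 = 0.2800
FA = 8/25 = 0.3200
Φ⁻¹(0.2800) = -0.583, Φ⁻¹(0.3200) = -0.468
d' = z(H) − z(FA) = -0.583 − (-0.468) = -0.115

d′ = -0.12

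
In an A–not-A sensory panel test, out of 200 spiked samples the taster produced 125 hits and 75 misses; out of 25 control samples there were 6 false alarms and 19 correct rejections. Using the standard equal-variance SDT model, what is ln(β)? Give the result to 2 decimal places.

H = 125/200 = 0.6250
FA = 6/25 = 0.2400
Φ⁻¹(H) = 0.319
Φ⁻¹(FA) = -0.706
ln β = −½·[z(H)² − z(FA)²] = −0.5 × (0.102 − 0.498) = 0.198

ln β = 0.20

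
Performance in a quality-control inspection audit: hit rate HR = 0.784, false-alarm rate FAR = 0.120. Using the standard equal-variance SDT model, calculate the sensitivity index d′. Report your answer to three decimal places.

d′ = 1.961

Φ⁻¹(H) = Φ⁻¹(0.784) = 0.7858
Φ⁻¹(FA) = Φ⁻¹(0.120) = -1.1750
d' = z(H) − z(FA) = 0.7858 − (-1.1750) = 1.9608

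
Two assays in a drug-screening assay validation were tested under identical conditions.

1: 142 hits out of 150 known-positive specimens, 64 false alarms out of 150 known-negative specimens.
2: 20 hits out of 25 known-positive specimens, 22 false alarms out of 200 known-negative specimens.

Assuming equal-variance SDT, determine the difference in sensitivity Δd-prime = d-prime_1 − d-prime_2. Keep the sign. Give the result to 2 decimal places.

Δd-prime = -0.27

1: z(0.9467) = 1.614, z(0.4267) = -0.185, d' = 1.799
2: z(0.8000) = 0.842, z(0.1100) = -1.227, d' = 2.069
Δd' = d'_1 − d'_2 = 1.799 − 2.069 = -0.270
2 has the higher sensitivity.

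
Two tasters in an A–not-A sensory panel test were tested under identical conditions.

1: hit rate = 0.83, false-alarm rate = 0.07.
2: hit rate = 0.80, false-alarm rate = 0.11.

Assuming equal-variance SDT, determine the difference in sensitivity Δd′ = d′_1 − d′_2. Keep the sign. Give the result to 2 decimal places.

Δd′ = 0.36

1: z(0.83) = 0.954, z(0.07) = -1.476, d' = 2.430
2: z(0.80) = 0.842, z(0.11) = -1.227, d' = 2.069
Δd' = d'_1 − d'_2 = 2.430 − 2.069 = 0.361
1 has the higher sensitivity.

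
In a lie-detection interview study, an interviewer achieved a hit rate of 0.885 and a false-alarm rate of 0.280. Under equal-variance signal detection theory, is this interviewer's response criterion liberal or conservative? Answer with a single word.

z(H) = 1.200, z(FA) = -0.583
c = −½·(z(H) + z(FA)) = -0.3085
c < 0 → liberal criterion (biased toward responding “yes”).

liberal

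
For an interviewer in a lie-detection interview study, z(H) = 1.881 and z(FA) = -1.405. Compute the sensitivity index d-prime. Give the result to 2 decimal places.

d-prime = 3.29

d' = z(H) − z(FA) = 1.881 − (-1.405) = 3.286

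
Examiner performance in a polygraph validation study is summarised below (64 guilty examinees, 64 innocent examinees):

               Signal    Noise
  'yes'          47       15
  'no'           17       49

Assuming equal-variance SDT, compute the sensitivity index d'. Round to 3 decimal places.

d' = 1.351

H = 47/64 = 0.7344
FA = 15/64 = 0.2344
z(0.7344) = 0.6262, z(0.2344) = -0.7244
d' = z(H) − z(FA) = 0.6262 − (-0.7244) = 1.3506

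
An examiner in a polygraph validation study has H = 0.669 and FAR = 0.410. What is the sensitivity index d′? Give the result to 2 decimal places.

d′ = 0.66

z(H) = z(0.669) = 0.4372
z(FA) = z(0.410) = -0.2275
d' = z(H) − z(FA) = 0.4372 − (-0.2275) = 0.6647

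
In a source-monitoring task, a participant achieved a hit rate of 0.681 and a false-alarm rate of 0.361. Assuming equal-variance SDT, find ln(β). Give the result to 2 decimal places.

ln β = -0.05

z(H) = z(0.681) = 0.470
z(FA) = z(0.361) = -0.356
ln β = −½·[z(H)² − z(FA)²] = −0.5 × (0.221 − 0.127) = -0.047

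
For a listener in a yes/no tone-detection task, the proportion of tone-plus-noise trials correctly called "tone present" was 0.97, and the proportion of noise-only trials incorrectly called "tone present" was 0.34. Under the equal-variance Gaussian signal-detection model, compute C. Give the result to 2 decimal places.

Φ⁻¹(H) = Φ⁻¹(0.97) = 1.881
Φ⁻¹(FA) = Φ⁻¹(0.34) = -0.412
c = −½·[z(H) + z(FA)] = −0.5 × (1.881 + (-0.412)) = -0.7345
c < 0: the listener has a liberal response bias.

C = -0.73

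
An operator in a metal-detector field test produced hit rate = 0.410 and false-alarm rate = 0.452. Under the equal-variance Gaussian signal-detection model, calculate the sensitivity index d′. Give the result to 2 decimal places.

z(H) = -0.228
z(FA) = -0.121
d' = z(H) − z(FA) = -0.228 − (-0.121) = -0.107

d′ = -0.11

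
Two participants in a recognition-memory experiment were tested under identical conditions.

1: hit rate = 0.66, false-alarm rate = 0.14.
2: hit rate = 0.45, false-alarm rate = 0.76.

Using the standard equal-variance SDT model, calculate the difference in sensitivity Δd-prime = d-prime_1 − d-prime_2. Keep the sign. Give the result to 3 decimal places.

Δd-prime = 2.325

1: z(0.66) = 0.4125, z(0.14) = -1.0803, d' = 1.4928
2: z(0.45) = -0.1257, z(0.76) = 0.7063, d' = -0.8320
Δd' = d'_1 − d'_2 = 1.4928 − (-0.8320) = 2.3248
1 has the higher sensitivity.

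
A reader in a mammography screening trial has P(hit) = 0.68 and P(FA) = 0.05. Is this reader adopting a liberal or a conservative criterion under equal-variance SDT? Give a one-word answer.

conservative

z(H) = 0.468, z(FA) = -1.645
c = −½·(z(H) + z(FA)) = 0.5885
c > 0 → conservative criterion (biased toward responding “no”).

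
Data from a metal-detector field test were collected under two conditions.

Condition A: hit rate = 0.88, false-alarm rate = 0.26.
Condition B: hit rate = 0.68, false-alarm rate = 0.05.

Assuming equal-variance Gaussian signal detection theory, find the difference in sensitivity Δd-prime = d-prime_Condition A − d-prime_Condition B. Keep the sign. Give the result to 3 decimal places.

Δd-prime = -0.294

Condition A: z(0.88) = 1.1750, z(0.26) = -0.6433, d' = 1.8183
Condition B: z(0.68) = 0.4677, z(0.05) = -1.6449, d' = 2.1126
Δd' = d'_Condition A − d'_Condition B = 1.8183 − 2.1126 = -0.2943
Condition B has the higher sensitivity.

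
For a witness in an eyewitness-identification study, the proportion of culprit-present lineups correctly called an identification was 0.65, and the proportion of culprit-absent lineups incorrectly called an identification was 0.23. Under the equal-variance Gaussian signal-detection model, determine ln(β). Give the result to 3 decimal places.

z(H) = 0.3853
z(FA) = -0.7388
ln β = −½·[z(H)² − z(FA)²] = −0.5 × (0.1485 − 0.5458) = 0.19865

ln β = 0.199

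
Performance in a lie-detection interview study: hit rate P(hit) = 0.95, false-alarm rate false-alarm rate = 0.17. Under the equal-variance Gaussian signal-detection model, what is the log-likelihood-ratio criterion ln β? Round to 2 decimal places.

Φ⁻¹(H) = 1.645
Φ⁻¹(FA) = -0.954
ln β = −½·[z(H)² − z(FA)²] = −0.5 × (2.706 − 0.910) = -0.898

ln β = -0.90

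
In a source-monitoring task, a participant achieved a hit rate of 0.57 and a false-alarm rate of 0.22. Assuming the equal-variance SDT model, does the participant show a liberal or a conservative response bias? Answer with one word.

conservative

z(H) = 0.176, z(FA) = -0.772
c = −½·(z(H) + z(FA)) = 0.298
c > 0 → conservative criterion (biased toward responding “no”).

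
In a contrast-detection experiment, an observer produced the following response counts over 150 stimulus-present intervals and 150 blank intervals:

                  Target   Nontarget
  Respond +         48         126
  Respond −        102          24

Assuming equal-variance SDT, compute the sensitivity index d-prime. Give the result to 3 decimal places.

d-prime = -1.462

H = 48/150 = 0.3200
FA = 126/150 = 0.8400
Φ⁻¹(H) = -0.4677
Φ⁻¹(FA) = 0.9945
d' = z(H) − z(FA) = -0.4677 − 0.9945 = -1.4622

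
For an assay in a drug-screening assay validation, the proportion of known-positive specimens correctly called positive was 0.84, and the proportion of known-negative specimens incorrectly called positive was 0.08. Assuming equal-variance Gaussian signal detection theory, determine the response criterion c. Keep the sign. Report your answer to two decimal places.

c = 0.21

Φ⁻¹(0.84) = 0.9945, Φ⁻¹(0.08) = -1.4051
c = −½·[z(H) + z(FA)] = −0.5 × (0.9945 + (-1.4051)) = 0.2053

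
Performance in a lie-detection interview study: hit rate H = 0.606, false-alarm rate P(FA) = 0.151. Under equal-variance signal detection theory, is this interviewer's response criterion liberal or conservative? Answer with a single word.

conservative

z(H) = 0.269, z(FA) = -1.032
c = −½·(z(H) + z(FA)) = 0.3815
c > 0 → conservative criterion (biased toward responding “no”).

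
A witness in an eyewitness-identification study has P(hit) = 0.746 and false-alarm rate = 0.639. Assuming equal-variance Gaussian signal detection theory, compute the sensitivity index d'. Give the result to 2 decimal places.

d' = 0.31

Φ⁻¹(0.746) = 0.6620, Φ⁻¹(0.639) = 0.3558
d' = z(H) − z(FA) = 0.6620 − 0.3558 = 0.3062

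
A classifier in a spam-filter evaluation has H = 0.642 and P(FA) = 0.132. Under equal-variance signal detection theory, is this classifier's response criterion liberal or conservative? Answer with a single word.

conservative

z(H) = 0.364, z(FA) = -1.117
c = −½·(z(H) + z(FA)) = 0.3765
c > 0 → conservative criterion (biased toward responding “no”).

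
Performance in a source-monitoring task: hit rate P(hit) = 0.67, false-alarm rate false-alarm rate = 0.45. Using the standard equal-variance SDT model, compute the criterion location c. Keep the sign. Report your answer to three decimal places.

c = -0.157

Φ⁻¹(H) = 0.4399
Φ⁻¹(FA) = -0.1257
c = −½·[z(H) + z(FA)] = −0.5 × (0.4399 + (-0.1257)) = -0.1571
c < 0: the participant has a liberal response bias.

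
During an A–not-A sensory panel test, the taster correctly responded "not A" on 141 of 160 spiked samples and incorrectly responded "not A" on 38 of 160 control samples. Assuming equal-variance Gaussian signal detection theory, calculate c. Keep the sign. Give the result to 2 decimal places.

c = -0.23

H = 141/160 = 0.8812
FA = 38/160 = 0.2375
z(H) = z(0.8812) = 1.1810
z(FA) = z(0.2375) = -0.7144
c = −½·[z(H) + z(FA)] = −0.5 × (1.1810 + (-0.7144)) = -0.2333
c < 0: the taster has a liberal response bias.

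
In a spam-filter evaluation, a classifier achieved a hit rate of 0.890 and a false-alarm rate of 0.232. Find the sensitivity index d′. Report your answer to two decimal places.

d′ = 1.96

z(H) = z(0.890) = 1.227
z(FA) = z(0.232) = -0.732
d' = z(H) − z(FA) = 1.227 − (-0.732) = 1.959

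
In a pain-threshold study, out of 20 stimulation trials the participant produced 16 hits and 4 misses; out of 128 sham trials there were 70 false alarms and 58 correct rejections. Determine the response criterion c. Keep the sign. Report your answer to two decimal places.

c = -0.48

H = 16/20 = 0.8000
FA = 70/128 = 0.5469
z(H) = z(0.8000) = 0.8416
z(FA) = z(0.5469) = 0.1178
c = −½·[z(H) + z(FA)] = −0.5 × (0.8416 + 0.1178) = -0.4797
c < 0: the participant has a liberal response bias.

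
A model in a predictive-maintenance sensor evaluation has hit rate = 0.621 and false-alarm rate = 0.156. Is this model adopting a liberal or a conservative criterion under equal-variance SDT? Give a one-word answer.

z(H) = 0.308, z(FA) = -1.011
c = −½·(z(H) + z(FA)) = 0.3515
c > 0 → conservative criterion (biased toward responding “no”).

conservative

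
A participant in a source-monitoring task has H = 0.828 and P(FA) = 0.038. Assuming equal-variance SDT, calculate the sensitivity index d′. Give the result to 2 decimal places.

d′ = 2.72

z(H) = 0.946
z(FA) = -1.774
d' = z(H) − z(FA) = 0.946 − (-1.774) = 2.720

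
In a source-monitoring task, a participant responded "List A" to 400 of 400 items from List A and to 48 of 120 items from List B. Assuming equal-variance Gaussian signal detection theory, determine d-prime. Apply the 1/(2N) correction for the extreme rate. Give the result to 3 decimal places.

The hit rate is 400/400 = 1, so apply the 1/(2N) correction: H → 1 − 1/(2·400) = 0.99875.
z(H) = z(0.99875) = 3.0233
z(FA) = z(0.40000) = -0.2533
d' = 3.0233 − (-0.2533) = 3.2766

d-prime = 3.277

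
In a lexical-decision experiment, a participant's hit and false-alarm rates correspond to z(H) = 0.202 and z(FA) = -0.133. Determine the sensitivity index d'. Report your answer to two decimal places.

d' = 0.34

d' = z(H) − z(FA) = 0.202 − (-0.133) = 0.335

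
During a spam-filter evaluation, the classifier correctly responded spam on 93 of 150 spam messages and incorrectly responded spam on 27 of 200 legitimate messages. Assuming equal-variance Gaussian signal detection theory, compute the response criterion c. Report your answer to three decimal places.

c = 0.399

H = 93/150 = 0.6200
FA = 27/200 = 0.1350
z(H) = 0.3055
z(FA) = -1.1031
c = −½·[z(H) + z(FA)] = −0.5 × (0.3055 + (-1.1031)) = 0.3988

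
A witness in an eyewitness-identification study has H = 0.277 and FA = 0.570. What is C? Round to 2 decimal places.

C = 0.21

Φ⁻¹(H) = -0.5918
Φ⁻¹(FA) = 0.1764
c = −½·[z(H) + z(FA)] = −0.5 × (-0.5918 + 0.1764) = 0.2077
c > 0: the witness has a conservative response bias.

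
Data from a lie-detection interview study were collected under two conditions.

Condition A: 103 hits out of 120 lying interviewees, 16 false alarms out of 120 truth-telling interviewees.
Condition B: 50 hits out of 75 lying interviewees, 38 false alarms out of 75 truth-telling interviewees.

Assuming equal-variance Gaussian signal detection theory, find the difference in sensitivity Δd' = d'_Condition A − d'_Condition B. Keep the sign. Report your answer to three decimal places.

Condition A: z(0.8583) = 1.0727, z(0.1333) = -1.1109, d' = 2.1836
Condition B: z(0.6667) = 0.4308, z(0.5067) = 0.0168, d' = 0.4140
Δd' = d'_Condition A − d'_Condition B = 2.1836 − 0.4140 = 1.7696
Condition A has the higher sensitivity.

Δd' = 1.770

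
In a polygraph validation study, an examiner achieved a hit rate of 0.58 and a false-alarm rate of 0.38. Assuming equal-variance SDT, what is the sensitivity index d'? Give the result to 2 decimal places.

d' = 0.51

Φ⁻¹(H) = 0.2019
Φ⁻¹(FA) = -0.3055
d' = z(H) − z(FA) = 0.2019 − (-0.3055) = 0.5074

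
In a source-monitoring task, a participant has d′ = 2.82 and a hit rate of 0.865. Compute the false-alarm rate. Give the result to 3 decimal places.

z(hit rate) = z(0.865) = 1.1031
z(FA) = z(H) − d' = 1.1031 − 2.82 = -1.7169
false-alarm rate = Φ(-1.7169) = 0.0430

false-alarm rate = 0.043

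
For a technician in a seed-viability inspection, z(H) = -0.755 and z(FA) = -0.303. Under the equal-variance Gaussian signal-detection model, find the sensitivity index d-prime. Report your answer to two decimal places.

d' = z(H) − z(FA) = -0.755 − (-0.303) = -0.452

d-prime = -0.45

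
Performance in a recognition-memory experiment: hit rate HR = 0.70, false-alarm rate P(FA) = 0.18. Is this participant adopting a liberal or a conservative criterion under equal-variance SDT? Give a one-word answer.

conservative

z(H) = 0.524, z(FA) = -0.915
c = −½·(z(H) + z(FA)) = 0.1955
c > 0 → conservative criterion (biased toward responding “no”).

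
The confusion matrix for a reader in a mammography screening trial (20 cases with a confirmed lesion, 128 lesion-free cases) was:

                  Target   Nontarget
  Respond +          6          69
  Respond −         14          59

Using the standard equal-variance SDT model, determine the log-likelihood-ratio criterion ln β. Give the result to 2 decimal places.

ln β = -0.13

H = 6/20 = 0.3000
FA = 69/128 = 0.5391
Φ⁻¹(H) = Φ⁻¹(0.3000) = -0.524
Φ⁻¹(FA) = Φ⁻¹(0.5391) = 0.098
ln β = −½·[z(H)² − z(FA)²] = −0.5 × (0.275 − 0.010) = -0.1325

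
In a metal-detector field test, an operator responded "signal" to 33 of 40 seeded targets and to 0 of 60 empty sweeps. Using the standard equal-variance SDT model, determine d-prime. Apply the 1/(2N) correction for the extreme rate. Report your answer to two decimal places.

d-prime = 3.33

The false-alarm rate is 0/60 = 0, so apply the 1/(2N) correction: FA → 1/(2·60) = 0.00833.
z(H) = z(0.82500) = 0.935
z(FA) = z(0.00833) = -2.394
d' = 0.935 − (-2.394) = 3.329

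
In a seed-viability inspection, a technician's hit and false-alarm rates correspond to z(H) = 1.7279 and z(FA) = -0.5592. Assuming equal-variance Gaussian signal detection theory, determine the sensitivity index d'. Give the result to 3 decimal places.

d' = 2.287

d' = z(H) − z(FA) = 1.7279 − (-0.5592) = 2.2871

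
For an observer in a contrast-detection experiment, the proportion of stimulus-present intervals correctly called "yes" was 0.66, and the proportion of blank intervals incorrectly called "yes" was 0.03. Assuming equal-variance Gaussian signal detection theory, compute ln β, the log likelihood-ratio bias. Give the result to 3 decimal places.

ln β = 1.684

Φ⁻¹(0.66) = 0.4125, Φ⁻¹(0.03) = -1.8808
ln β = −½·[z(H)² − z(FA)²] = −0.5 × (0.1702 − 3.5374) = 1.6836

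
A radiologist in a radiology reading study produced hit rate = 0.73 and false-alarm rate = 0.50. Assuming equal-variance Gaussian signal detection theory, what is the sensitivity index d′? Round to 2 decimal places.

d′ = 0.61

z(0.73) = 0.6128, z(0.50) = 0.0000
d' = z(H) − z(FA) = 0.6128 − 0.0000 = 0.6128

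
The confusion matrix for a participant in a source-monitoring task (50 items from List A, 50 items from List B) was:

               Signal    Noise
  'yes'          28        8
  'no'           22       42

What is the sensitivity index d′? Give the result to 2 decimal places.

H = 28/50 = 0.5600
FA = 8/50 = 0.1600
Φ⁻¹(0.5600) = 0.151, Φ⁻¹(0.1600) = -0.994
d' = z(H) − z(FA) = 0.151 − (-0.994) = 1.145

d′ = 1.15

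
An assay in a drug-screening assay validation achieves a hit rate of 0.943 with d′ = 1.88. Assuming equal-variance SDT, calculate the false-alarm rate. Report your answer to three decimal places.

false-alarm rate = 0.382

z(hit rate) = z(0.943) = 1.5805
z(FA) = z(H) − d' = 1.5805 − 1.88 = -0.2995
false-alarm rate = Φ(-0.2995) = 0.3823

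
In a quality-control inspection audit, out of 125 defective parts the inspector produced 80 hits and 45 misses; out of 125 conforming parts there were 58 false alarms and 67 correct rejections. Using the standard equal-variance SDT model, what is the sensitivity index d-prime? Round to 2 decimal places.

d-prime = 0.45

H = 80/125 = 0.6400
FA = 58/125 = 0.4640
Φ⁻¹(H) = 0.3585
Φ⁻¹(FA) = -0.0904
d' = z(H) − z(FA) = 0.3585 − (-0.0904) = 0.4489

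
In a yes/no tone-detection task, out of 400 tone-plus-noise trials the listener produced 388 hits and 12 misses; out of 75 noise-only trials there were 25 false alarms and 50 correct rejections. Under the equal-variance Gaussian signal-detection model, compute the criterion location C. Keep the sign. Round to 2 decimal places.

C = -0.73

H = 388/400 = 0.9700
FA = 25/75 = 0.3333
Φ⁻¹(H) = Φ⁻¹(0.9700) = 1.881
Φ⁻¹(FA) = Φ⁻¹(0.3333) = -0.431
c = −½·[z(H) + z(FA)] = −0.5 × (1.881 + (-0.431)) = -0.725
c < 0: the listener has a liberal response bias.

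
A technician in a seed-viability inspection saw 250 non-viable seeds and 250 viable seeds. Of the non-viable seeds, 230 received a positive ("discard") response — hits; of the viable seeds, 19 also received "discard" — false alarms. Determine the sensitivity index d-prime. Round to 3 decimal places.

H = 230/250 = 0.9200
FA = 19/250 = 0.0760
z(H) = 1.4051
z(FA) = -1.4325
d' = z(H) − z(FA) = 1.4051 − (-1.4325) = 2.8376

d-prime = 2.838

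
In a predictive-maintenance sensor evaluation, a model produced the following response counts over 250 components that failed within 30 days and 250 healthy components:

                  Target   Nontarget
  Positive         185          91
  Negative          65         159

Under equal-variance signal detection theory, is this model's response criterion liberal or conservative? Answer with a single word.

liberal

z(H) = 0.643, z(FA) = -0.348
c = −½·(z(H) + z(FA)) = -0.1475
c < 0 → liberal criterion (biased toward responding “yes”).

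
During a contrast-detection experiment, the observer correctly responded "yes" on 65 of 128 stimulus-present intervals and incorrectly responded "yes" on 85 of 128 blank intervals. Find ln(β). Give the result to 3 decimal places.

H = 65/128 = 0.5078
FA = 85/128 = 0.6641
z(H) = 0.0196
z(FA) = 0.4237
ln β = −½·[z(H)² − z(FA)²] = −0.5 × (0.0004 − 0.1795) = 0.08955

ln β = 0.090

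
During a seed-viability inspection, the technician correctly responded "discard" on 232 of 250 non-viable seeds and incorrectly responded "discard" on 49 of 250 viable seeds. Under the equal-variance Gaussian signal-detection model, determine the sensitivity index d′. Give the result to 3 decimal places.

H = 232/250 = 0.9280
FA = 49/250 = 0.1960
z(H) = z(0.9280) = 1.4611
z(FA) = z(0.1960) = -0.8560
d' = z(H) − z(FA) = 1.4611 − (-0.8560) = 2.3171

d′ = 2.317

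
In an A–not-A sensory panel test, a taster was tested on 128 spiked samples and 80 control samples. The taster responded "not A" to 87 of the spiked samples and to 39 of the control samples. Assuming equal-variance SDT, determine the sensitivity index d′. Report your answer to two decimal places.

H = 87/128 = 0.6797
FA = 39/80 = 0.4875
z(H) = z(0.6797) = 0.4669
z(FA) = z(0.4875) = -0.0313
d' = z(H) − z(FA) = 0.4669 − (-0.0313) = 0.4982

d′ = 0.50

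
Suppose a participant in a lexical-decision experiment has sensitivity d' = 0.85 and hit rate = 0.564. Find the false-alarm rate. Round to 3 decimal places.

false-alarm rate = 0.245

z(hit rate) = z(0.564) = 0.1611
z(FA) = z(H) − d' = 0.1611 − 0.85 = -0.6889
false-alarm rate = Φ(-0.6889) = 0.2454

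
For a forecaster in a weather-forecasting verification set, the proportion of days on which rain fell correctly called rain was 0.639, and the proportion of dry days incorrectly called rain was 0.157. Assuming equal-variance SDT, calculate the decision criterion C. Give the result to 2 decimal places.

C = 0.33

z(H) = z(0.639) = 0.356
z(FA) = z(0.157) = -1.007
c = −½·[z(H) + z(FA)] = −0.5 × (0.356 + (-1.007)) = 0.3255
c > 0: the forecaster has a conservative response bias.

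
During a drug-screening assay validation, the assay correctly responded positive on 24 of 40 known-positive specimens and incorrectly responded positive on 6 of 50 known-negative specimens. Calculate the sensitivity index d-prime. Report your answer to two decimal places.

d-prime = 1.43

H = 24/40 = 0.6000
FA = 6/50 = 0.1200
z(H) = z(0.6000) = 0.253
z(FA) = z(0.1200) = -1.175
d' = z(H) − z(FA) = 0.253 − (-1.175) = 1.428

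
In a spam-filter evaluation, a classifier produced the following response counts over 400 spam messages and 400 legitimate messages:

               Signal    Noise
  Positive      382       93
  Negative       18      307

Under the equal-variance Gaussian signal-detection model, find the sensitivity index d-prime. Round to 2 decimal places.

d-prime = 2.43

H = 382/400 = 0.9550
FA = 93/400 = 0.2325
Φ⁻¹(H) = Φ⁻¹(0.9550) = 1.695
Φ⁻¹(FA) = Φ⁻¹(0.2325) = -0.731
d' = z(H) − z(FA) = 1.695 − (-0.731) = 2.426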